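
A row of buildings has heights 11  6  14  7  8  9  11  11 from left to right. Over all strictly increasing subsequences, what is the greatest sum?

Let S[i] be the best sum of a strictly increasing subsequence ending at i:
i:      1  2  3  4  5  6  7  8
a[i]:  11  6 14  7  8  9 11 11
S:     11  6 25 13 21 30 41 41
Maximum is 41 (e.g. 6 + 7 + 8 + 9 + 11).

41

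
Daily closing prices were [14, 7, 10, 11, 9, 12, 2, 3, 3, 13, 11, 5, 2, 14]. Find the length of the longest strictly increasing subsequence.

Track the smallest tail for each achievable length (strict):
14 → extends → [14]
7 → replaces 14 → [7]
10 → extends → [7, 10]
11 → extends → [7, 10, 11]
9 → replaces 10 → [7, 9, 11]
12 → extends → [7, 9, 11, 12]
2 → replaces 7 → [2, 9, 11, 12]
3 → replaces 9 → [2, 3, 11, 12]
3 → already a tail → [2, 3, 11, 12]
13 → extends → [2, 3, 11, 12, 13]
11 → already a tail → [2, 3, 11, 12, 13]
5 → replaces 11 → [2, 3, 5, 12, 13]
2 → already a tail → [2, 3, 5, 12, 13]
14 → extends → [2, 3, 5, 12, 13, 14]
Six tails, so the longest strictly increasing subsequence has length 6 (e.g. 7, 10, 11, 12, 13, 14).

6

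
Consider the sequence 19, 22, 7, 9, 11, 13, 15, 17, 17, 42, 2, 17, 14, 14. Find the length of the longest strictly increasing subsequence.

7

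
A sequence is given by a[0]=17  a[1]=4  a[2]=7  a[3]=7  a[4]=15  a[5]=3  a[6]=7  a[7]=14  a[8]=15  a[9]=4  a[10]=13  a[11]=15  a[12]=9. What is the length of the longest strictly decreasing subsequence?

Negate each value so 'decreasing' becomes 'increasing', then run patience tails on the negated sequence:
-17 → extends → [-17]
-4 → extends → [-17, -4]
-7 → replaces -4 → [-17, -7]
-7 → already a tail → [-17, -7]
-15 → replaces -7 → [-17, -15]
-3 → extends → [-17, -15, -3]
-7 → replaces -3 → [-17, -15, -7]
-14 → replaces -7 → [-17, -15, -14]
-15 → already a tail → [-17, -15, -14]
-4 → extends → [-17, -15, -14, -4]
-13 → replaces -4 → [-17, -15, -14, -13]
-15 → already a tail → [-17, -15, -14, -13]
-9 → extends → [-17, -15, -14, -13, -9]
Five tails, so the longest strictly decreasing subsequence of the original has length 5.

5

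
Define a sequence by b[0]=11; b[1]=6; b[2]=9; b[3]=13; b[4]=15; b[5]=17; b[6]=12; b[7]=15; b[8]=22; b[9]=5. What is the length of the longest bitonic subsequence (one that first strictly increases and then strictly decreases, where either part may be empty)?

inc[i] = longest strictly increasing subsequence ending at i; dec[i] = longest strictly decreasing subsequence starting at i:
i:      0  1  2  3  4  5  6  7  8  9
b[i]:  11  6  9 13 15 17 12 15 22  5
inc:    1  1  2  3  4  5  3  4  6  1
dec:    3  2  2  3  3  3  2  2  2  1
Best peak at i=5 (value 17): inc=5, dec=3, length 5+3−1 = 7.

7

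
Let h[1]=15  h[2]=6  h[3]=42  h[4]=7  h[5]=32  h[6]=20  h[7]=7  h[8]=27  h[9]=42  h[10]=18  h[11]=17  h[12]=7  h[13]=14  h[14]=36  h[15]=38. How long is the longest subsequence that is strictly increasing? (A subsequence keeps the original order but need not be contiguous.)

6

Let dp[i] be the length of the longest such subsequence ending at index i:
i:      1  2  3  4  5  6  7  8  9 10 11 12 13 14 15
h[i]:  15  6 42  7 32 20  7 27 42 18 17  7 14 36 38
dp:     1  1  2  2  3  3  2  4  5  3  3  2  3  5  6
Maximum dp value is 6.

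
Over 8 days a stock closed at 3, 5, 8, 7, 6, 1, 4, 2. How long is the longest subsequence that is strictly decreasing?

5

Negate each value so 'decreasing' becomes 'increasing', then run patience tails on the negated sequence:
-3 → extends → [-3]
-5 → replaces -3 → [-5]
-8 → replaces -5 → [-8]
-7 → extends → [-8, -7]
-6 → extends → [-8, -7, -6]
-1 → extends → [-8, -7, -6, -1]
-4 → replaces -1 → [-8, -7, -6, -4]
-2 → extends → [-8, -7, -6, -4, -2]
Five tails, so the longest strictly decreasing subsequence of the original has length 5.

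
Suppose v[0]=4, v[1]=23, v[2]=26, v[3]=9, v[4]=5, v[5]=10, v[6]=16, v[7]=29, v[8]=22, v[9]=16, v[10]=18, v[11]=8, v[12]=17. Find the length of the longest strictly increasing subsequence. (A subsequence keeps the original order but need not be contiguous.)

5

Let dp[i] be the length of the longest such subsequence ending at index i:
i:      0  1  2  3  4  5  6  7  8  9 10 11 12
v[i]:   4 23 26  9  5 10 16 29 22 16 18  8 17
dp:     1  2  3  2  2  3  4  5  5  4  5  3  5
Maximum dp value is 5.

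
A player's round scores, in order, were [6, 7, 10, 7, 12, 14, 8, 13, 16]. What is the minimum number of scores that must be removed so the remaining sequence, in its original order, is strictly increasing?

3

Fewest deletions = n − (longest strictly increasing subsequence).
Patience tails:
6 → extends → [6]
7 → extends → [6, 7]
10 → extends → [6, 7, 10]
7 → already a tail → [6, 7, 10]
12 → extends → [6, 7, 10, 12]
14 → extends → [6, 7, 10, 12, 14]
8 → replaces 10 → [6, 7, 8, 12, 14]
13 → replaces 14 → [6, 7, 8, 12, 13]
16 → extends → [6, 7, 8, 12, 13, 16]
Longest strictly increasing subsequence has length 6, so deletions = 9 − 6 = 3.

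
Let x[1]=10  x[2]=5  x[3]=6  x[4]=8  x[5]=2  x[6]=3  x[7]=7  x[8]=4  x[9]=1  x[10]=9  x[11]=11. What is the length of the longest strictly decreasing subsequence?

Negate each value so 'decreasing' becomes 'increasing', then run patience tails on the negated sequence:
-10 → extends → [-10]
-5 → extends → [-10, -5]
-6 → replaces -5 → [-10, -6]
-8 → replaces -6 → [-10, -8]
-2 → extends → [-10, -8, -2]
-3 → replaces -2 → [-10, -8, -3]
-7 → replaces -3 → [-10, -8, -7]
-4 → extends → [-10, -8, -7, -4]
-1 → extends → [-10, -8, -7, -4, -1]
-9 → replaces -8 → [-10, -9, -7, -4, -1]
-11 → replaces -10 → [-11, -9, -7, -4, -1]
Five tails, so the longest strictly decreasing subsequence of the original has length 5.

5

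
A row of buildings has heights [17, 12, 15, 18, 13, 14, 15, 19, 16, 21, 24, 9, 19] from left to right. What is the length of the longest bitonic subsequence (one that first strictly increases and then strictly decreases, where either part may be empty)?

8

inc[i] = longest strictly increasing subsequence ending at i; dec[i] = longest strictly decreasing subsequence starting at i:
i:      1  2  3  4  5  6  7  8  9 10 11 12 13
a[i]:  17 12 15 18 13 14 15 19 16 21 24  9 19
inc:    1  1  2  3  2  3  4  5  5  6  7  1  6
dec:    4  2  3  3  2  2  2  3  2  2  2  1  1
Best peak at i=11 (value 24): inc=7, dec=2, length 7+2−1 = 8.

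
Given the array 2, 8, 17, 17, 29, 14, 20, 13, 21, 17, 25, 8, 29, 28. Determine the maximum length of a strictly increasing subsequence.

7

Track the smallest tail for each achievable length (strict):
2 → extends → [2]
8 → extends → [2, 8]
17 → extends → [2, 8, 17]
17 → already a tail → [2, 8, 17]
29 → extends → [2, 8, 17, 29]
14 → replaces 17 → [2, 8, 14, 29]
20 → replaces 29 → [2, 8, 14, 20]
13 → replaces 14 → [2, 8, 13, 20]
21 → extends → [2, 8, 13, 20, 21]
17 → replaces 20 → [2, 8, 13, 17, 21]
25 → extends → [2, 8, 13, 17, 21, 25]
8 → already a tail → [2, 8, 13, 17, 21, 25]
29 → extends → [2, 8, 13, 17, 21, 25, 29]
28 → replaces 29 → [2, 8, 13, 17, 21, 25, 28]
Seven tails, so the longest strictly increasing subsequence has length 7 (e.g. 2, 8, 17, 20, 21, 25, 29).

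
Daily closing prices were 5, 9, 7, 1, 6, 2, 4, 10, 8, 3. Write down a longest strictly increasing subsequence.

1, 2, 4, 10

Patience tails give the LIS length; then backtrack through the dp parents:
5 → extends → [5]
9 → extends → [5, 9]
7 → replaces 9 → [5, 7]
1 → replaces 5 → [1, 7]
6 → replaces 7 → [1, 6]
2 → replaces 6 → [1, 2]
4 → extends → [1, 2, 4]
10 → extends → [1, 2, 4, 10]
8 → replaces 10 → [1, 2, 4, 8]
3 → replaces 4 → [1, 2, 3, 8]
Length 4; one witness is 1, 2, 4, 10.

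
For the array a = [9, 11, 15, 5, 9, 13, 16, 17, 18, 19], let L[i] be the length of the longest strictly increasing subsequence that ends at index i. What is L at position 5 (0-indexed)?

dp[i] = 1 + max{dp[j] : j<i, a[j]<a[i]} (or 1 if no such j):
i:      0  1  2  3  4  5  6  7  8  9
a[i]:   9 11 15  5  9 13 16 17 18 19
dp:     1  2  3  1  2  3  4  5  6  7
At index 5 the value is 3.

3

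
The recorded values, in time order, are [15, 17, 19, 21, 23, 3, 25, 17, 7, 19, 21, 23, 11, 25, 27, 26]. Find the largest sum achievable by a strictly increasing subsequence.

147

Let S[i] be the best sum of a strictly increasing subsequence ending at i:
i:       1   2   3   4   5   6   7   8   9  10  11  12  13  14  15  16
a[i]:   15  17  19  21  23   3  25  17   7  19  21  23  11  25  27  26
S:      15  32  51  72  95   3 120  32  10  51  72  95  21 120 147 146
Maximum is 147 (e.g. 15 + 17 + 19 + 21 + 23 + 25 + 27).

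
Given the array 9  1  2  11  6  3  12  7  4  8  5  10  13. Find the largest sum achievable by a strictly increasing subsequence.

Let S[i] be the best sum of a strictly increasing subsequence ending at i:
i:      1  2  3  4  5  6  7  8  9 10 11 12 13
a[i]:   9  1  2 11  6  3 12  7  4  8  5 10 13
S:      9  1  3 20  9  6 32 16 10 24 15 34 47
Maximum is 47 (e.g. 1 + 2 + 6 + 7 + 8 + 10 + 13).

47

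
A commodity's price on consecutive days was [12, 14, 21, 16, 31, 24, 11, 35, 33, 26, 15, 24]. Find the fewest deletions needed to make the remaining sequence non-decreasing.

7

Fewest deletions = n − (longest non-decreasing subsequence).
Patience tails:
12 → extends → [12]
14 → extends → [12, 14]
21 → extends → [12, 14, 21]
16 → replaces 21 → [12, 14, 16]
31 → extends → [12, 14, 16, 31]
24 → replaces 31 → [12, 14, 16, 24]
11 → replaces 12 → [11, 14, 16, 24]
35 → extends → [11, 14, 16, 24, 35]
33 → replaces 35 → [11, 14, 16, 24, 33]
26 → replaces 33 → [11, 14, 16, 24, 26]
15 → replaces 16 → [11, 14, 15, 24, 26]
24 → replaces 26 → [11, 14, 15, 24, 24]
Longest non-decreasing subsequence has length 5, so deletions = 12 − 5 = 7.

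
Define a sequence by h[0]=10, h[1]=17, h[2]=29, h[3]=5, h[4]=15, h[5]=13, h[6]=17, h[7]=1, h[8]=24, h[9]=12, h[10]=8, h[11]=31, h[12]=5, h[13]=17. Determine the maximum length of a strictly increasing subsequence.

5

Track the smallest tail for each achievable length (strict):
10 → extends → [10]
17 → extends → [10, 17]
29 → extends → [10, 17, 29]
5 → replaces 10 → [5, 17, 29]
15 → replaces 17 → [5, 15, 29]
13 → replaces 15 → [5, 13, 29]
17 → replaces 29 → [5, 13, 17]
1 → replaces 5 → [1, 13, 17]
24 → extends → [1, 13, 17, 24]
12 → replaces 13 → [1, 12, 17, 24]
8 → replaces 12 → [1, 8, 17, 24]
31 → extends → [1, 8, 17, 24, 31]
5 → replaces 8 → [1, 5, 17, 24, 31]
17 → already a tail → [1, 5, 17, 24, 31]
Five tails, so the longest strictly increasing subsequence has length 5 (e.g. 10, 15, 17, 24, 31).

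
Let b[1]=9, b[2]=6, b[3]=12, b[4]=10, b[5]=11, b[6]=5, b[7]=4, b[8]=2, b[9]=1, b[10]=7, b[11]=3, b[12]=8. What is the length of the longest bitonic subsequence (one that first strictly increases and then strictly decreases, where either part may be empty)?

inc[i] = longest strictly increasing subsequence ending at i; dec[i] = longest strictly decreasing subsequence starting at i:
i:      1  2  3  4  5  6  7  8  9 10 11 12
b[i]:   9  6 12 10 11  5  4  2  1  7  3  8
inc:    1  1  2  2  3  1  1  1  1  2  2  3
dec:    6  5  6  5  5  4  3  2  1  2  1  1
Best peak at i=3 (value 12): inc=2, dec=6, length 2+6−1 = 7.

7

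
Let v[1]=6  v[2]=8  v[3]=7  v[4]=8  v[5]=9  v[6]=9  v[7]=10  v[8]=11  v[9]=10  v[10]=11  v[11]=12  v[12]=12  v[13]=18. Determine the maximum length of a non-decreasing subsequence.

Let dp[i] be the length of the longest such subsequence ending at index i:
i:      1  2  3  4  5  6  7  8  9 10 11 12 13
v[i]:   6  8  7  8  9  9 10 11 10 11 12 12 18
dp:     1  2  2  3  4  5  6  7  7  8  9 10 11
Maximum dp value is 11.

11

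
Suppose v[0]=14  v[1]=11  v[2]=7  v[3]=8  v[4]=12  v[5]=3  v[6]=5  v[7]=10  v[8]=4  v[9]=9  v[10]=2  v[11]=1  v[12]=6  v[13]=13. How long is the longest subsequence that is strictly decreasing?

7

Let dp[i] be the longest strictly decreasing subsequence ending at i:
i:      0  1  2  3  4  5  6  7  8  9 10 11 12 13
v[i]:  14 11  7  8 12  3  5 10  4  9  2  1  6 13
dp:     1  2  3  3  2  4  4  3  5  4  6  7  5  2
Maximum is 7.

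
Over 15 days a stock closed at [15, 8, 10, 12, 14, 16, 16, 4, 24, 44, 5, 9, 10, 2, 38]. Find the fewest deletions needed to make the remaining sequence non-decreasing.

Fewest deletions = n − (longest non-decreasing subsequence).
Patience tails:
15 → extends → [15]
8 → replaces 15 → [8]
10 → extends → [8, 10]
12 → extends → [8, 10, 12]
14 → extends → [8, 10, 12, 14]
16 → extends → [8, 10, 12, 14, 16]
16 → extends → [8, 10, 12, 14, 16, 16]
4 → replaces 8 → [4, 10, 12, 14, 16, 16]
24 → extends → [4, 10, 12, 14, 16, 16, 24]
44 → extends → [4, 10, 12, 14, 16, 16, 24, 44]
5 → replaces 10 → [4, 5, 12, 14, 16, 16, 24, 44]
9 → replaces 12 → [4, 5, 9, 14, 16, 16, 24, 44]
10 → replaces 14 → [4, 5, 9, 10, 16, 16, 24, 44]
2 → replaces 4 → [2, 5, 9, 10, 16, 16, 24, 44]
38 → replaces 44 → [2, 5, 9, 10, 16, 16, 24, 38]
Longest non-decreasing subsequence has length 8, so deletions = 15 − 8 = 7.

7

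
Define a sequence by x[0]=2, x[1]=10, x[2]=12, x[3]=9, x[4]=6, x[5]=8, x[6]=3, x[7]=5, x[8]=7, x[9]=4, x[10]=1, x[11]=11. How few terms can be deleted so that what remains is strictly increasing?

Fewest deletions = n − (longest strictly increasing subsequence).
Patience tails:
2 → extends → [2]
10 → extends → [2, 10]
12 → extends → [2, 10, 12]
9 → replaces 10 → [2, 9, 12]
6 → replaces 9 → [2, 6, 12]
8 → replaces 12 → [2, 6, 8]
3 → replaces 6 → [2, 3, 8]
5 → replaces 8 → [2, 3, 5]
7 → extends → [2, 3, 5, 7]
4 → replaces 5 → [2, 3, 4, 7]
1 → replaces 2 → [1, 3, 4, 7]
11 → extends → [1, 3, 4, 7, 11]
Longest strictly increasing subsequence has length 5, so deletions = 12 − 5 = 7.

7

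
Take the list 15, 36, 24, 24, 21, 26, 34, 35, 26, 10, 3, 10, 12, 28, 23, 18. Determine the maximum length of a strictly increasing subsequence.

Let dp[i] be the length of the longest such subsequence ending at index i:
i:      1  2  3  4  5  6  7  8  9 10 11 12 13 14 15 16
a[i]:  15 36 24 24 21 26 34 35 26 10  3 10 12 28 23 18
dp:     1  2  2  2  2  3  4  5  3  1  1  2  3  4  4  4
Maximum dp value is 5.

5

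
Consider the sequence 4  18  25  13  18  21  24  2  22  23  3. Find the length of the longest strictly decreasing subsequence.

Let dp[i] be the longest strictly decreasing subsequence ending at i:
i:      1  2  3  4  5  6  7  8  9 10 11
a[i]:   4 18 25 13 18 21 24  2 22 23  3
dp:     1  1  1  2  2  2  2  3  3  3  4
Maximum is 4.

4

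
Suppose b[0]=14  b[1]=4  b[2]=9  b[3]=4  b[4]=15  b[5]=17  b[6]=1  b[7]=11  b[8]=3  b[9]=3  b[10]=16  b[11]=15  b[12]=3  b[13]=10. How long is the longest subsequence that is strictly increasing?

Track the smallest tail for each achievable length (strict):
14 → extends → [14]
4 → replaces 14 → [4]
9 → extends → [4, 9]
4 → already a tail → [4, 9]
15 → extends → [4, 9, 15]
17 → extends → [4, 9, 15, 17]
1 → replaces 4 → [1, 9, 15, 17]
11 → replaces 15 → [1, 9, 11, 17]
3 → replaces 9 → [1, 3, 11, 17]
3 → already a tail → [1, 3, 11, 17]
16 → replaces 17 → [1, 3, 11, 16]
15 → replaces 16 → [1, 3, 11, 15]
3 → already a tail → [1, 3, 11, 15]
10 → replaces 11 → [1, 3, 10, 15]
Four tails, so the longest strictly increasing subsequence has length 4 (e.g. 4, 9, 15, 17).

4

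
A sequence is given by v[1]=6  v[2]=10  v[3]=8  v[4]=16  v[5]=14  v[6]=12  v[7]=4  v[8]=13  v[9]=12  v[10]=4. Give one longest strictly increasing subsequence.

6, 10, 12, 13

Patience tails give the LIS length; then backtrack through the dp parents:
6 → extends → [6]
10 → extends → [6, 10]
8 → replaces 10 → [6, 8]
16 → extends → [6, 8, 16]
14 → replaces 16 → [6, 8, 14]
12 → replaces 14 → [6, 8, 12]
4 → replaces 6 → [4, 8, 12]
13 → extends → [4, 8, 12, 13]
12 → already a tail → [4, 8, 12, 13]
4 → already a tail → [4, 8, 12, 13]
Length 4; one witness is 6, 10, 12, 13.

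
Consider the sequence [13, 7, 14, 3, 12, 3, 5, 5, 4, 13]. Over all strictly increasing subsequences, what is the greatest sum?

Let S[i] be the best sum of a strictly increasing subsequence ending at i:
i:      1  2  3  4  5  6  7  8  9 10
a[i]:  13  7 14  3 12  3  5  5  4 13
S:     13  7 27  3 19  3  8  8  7 32
Maximum is 32 (e.g. 7 + 12 + 13).

32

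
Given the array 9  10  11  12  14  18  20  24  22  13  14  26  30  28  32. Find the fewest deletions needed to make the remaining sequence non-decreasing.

4

Fewest deletions = n − (longest non-decreasing subsequence).
i:      1  2  3  4  5  6  7  8  9 10 11 12 13 14 15
a[i]:   9 10 11 12 14 18 20 24 22 13 14 26 30 28 32
dp:     1  2  3  4  5  6  7  8  8  5  6  9 10 10 11
max dp = 11, so deletions = 15 − 11 = 4.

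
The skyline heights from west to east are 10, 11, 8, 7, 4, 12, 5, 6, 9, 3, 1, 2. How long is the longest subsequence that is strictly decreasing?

Negate each value so 'decreasing' becomes 'increasing', then run patience tails on the negated sequence:
-10 → extends → [-10]
-11 → replaces -10 → [-11]
-8 → extends → [-11, -8]
-7 → extends → [-11, -8, -7]
-4 → extends → [-11, -8, -7, -4]
-12 → replaces -11 → [-12, -8, -7, -4]
-5 → replaces -4 → [-12, -8, -7, -5]
-6 → replaces -5 → [-12, -8, -7, -6]
-9 → replaces -8 → [-12, -9, -7, -6]
-3 → extends → [-12, -9, -7, -6, -3]
-1 → extends → [-12, -9, -7, -6, -3, -1]
-2 → replaces -1 → [-12, -9, -7, -6, -3, -2]
Six tails, so the longest strictly decreasing subsequence of the original has length 6.

6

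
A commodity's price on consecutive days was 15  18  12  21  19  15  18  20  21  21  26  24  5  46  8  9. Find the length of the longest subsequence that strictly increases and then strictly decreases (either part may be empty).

8

inc[i] = longest strictly increasing subsequence ending at i; dec[i] = longest strictly decreasing subsequence starting at i:
i:      1  2  3  4  5  6  7  8  9 10 11 12 13 14 15 16
a[i]:  15 18 12 21 19 15 18 20 21 21 26 24  5 46  8  9
inc:    1  2  1  3  3  2  3  4  5  5  6  6  1  7  2  3
dec:    3  3  2  4  3  2  2  2  2  2  3  2  1  2  1  1
Best peak at i=11 (value 26): inc=6, dec=3, length 6+3−1 = 8.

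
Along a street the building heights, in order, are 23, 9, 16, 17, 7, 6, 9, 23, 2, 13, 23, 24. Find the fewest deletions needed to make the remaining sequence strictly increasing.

7

Fewest deletions = n − (longest strictly increasing subsequence).
i:      1  2  3  4  5  6  7  8  9 10 11 12
a[i]:  23  9 16 17  7  6  9 23  2 13 23 24
dp:     1  1  2  3  1  1  2  4  1  3  4  5
max dp = 5, so deletions = 12 − 5 = 7.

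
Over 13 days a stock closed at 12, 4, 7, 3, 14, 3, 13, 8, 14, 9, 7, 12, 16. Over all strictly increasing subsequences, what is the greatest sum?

Let S[i] be the best sum of a strictly increasing subsequence ending at i:
i:      1  2  3  4  5  6  7  8  9 10 11 12 13
a[i]:  12  4  7  3 14  3 13  8 14  9  7 12 16
S:     12  4 11  3 26  3 25 19 39 28 11 40 56
Maximum is 56 (e.g. 4 + 7 + 8 + 9 + 12 + 16).

56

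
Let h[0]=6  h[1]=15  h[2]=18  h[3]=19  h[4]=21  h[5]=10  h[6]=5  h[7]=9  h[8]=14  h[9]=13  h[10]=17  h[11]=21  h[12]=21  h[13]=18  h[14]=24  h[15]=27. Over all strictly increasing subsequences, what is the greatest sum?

130

Let S[i] be the best sum of a strictly increasing subsequence ending at i:
i:       0   1   2   3   4   5   6   7   8   9  10  11  12  13  14  15
h[i]:    6  15  18  19  21  10   5   9  14  13  17  21  21  18  24  27
S:       6  21  39  58  79  16   5  15  30  29  47  79  79  65 103 130
Maximum is 130 (e.g. 6 + 15 + 18 + 19 + 21 + 24 + 27).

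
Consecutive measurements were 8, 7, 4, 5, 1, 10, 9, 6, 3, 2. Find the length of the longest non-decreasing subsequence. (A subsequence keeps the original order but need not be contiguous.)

Track the smallest tail for each achievable length (allowing ties):
8 → extends → [8]
7 → replaces 8 → [7]
4 → replaces 7 → [4]
5 → extends → [4, 5]
1 → replaces 4 → [1, 5]
10 → extends → [1, 5, 10]
9 → replaces 10 → [1, 5, 9]
6 → replaces 9 → [1, 5, 6]
3 → replaces 5 → [1, 3, 6]
2 → replaces 3 → [1, 2, 6]
Three tails, so the longest non-decreasing subsequence has length 3 (e.g. 4, 5, 10).

3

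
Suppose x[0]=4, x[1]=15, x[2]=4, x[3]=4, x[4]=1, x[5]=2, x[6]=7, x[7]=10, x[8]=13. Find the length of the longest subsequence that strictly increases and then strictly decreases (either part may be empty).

inc[i] = longest strictly increasing subsequence ending at i; dec[i] = longest strictly decreasing subsequence starting at i:
i:      0  1  2  3  4  5  6  7  8
x[i]:   4 15  4  4  1  2  7 10 13
inc:    1  2  1  1  1  2  3  4  5
dec:    2  3  2  2  1  1  1  1  1
Best peak at i=8 (value 13): inc=5, dec=1, length 5+1−1 = 5.

5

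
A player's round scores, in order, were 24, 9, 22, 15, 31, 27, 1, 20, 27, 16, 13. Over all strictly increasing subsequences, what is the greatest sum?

71

Let S[i] be the best sum of a strictly increasing subsequence ending at i:
i:      1  2  3  4  5  6  7  8  9 10 11
a[i]:  24  9 22 15 31 27  1 20 27 16 13
S:     24  9 31 24 62 58  1 44 71 40 22
Maximum is 71 (e.g. 9 + 15 + 20 + 27).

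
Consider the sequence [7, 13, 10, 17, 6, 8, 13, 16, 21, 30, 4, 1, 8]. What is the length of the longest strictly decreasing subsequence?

5

Let dp[i] be the longest strictly decreasing subsequence ending at i:
i:      1  2  3  4  5  6  7  8  9 10 11 12 13
a[i]:   7 13 10 17  6  8 13 16 21 30  4  1  8
dp:     1  1  2  1  3  3  2  2  1  1  4  5  3
Maximum is 5.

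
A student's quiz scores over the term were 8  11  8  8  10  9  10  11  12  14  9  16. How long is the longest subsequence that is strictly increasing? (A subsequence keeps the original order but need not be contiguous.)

Let dp[i] be the length of the longest such subsequence ending at index i:
i:      1  2  3  4  5  6  7  8  9 10 11 12
a[i]:   8 11  8  8 10  9 10 11 12 14  9 16
dp:     1  2  1  1  2  2  3  4  5  6  2  7
Maximum dp value is 7.

7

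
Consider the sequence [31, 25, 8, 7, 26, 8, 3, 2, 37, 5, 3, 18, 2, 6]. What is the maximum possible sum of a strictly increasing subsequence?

Let S[i] be the best sum of a strictly increasing subsequence ending at i:
i:      1  2  3  4  5  6  7  8  9 10 11 12 13 14
a[i]:  31 25  8  7 26  8  3  2 37  5  3 18  2  6
S:     31 25  8  7 51 15  3  2 88  8  5 33  2 14
Maximum is 88 (e.g. 25 + 26 + 37).

88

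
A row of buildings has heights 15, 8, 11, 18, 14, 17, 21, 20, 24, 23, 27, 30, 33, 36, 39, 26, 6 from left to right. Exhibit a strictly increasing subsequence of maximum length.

Patience tails give the LIS length; then backtrack through the dp parents:
15 → extends → [15]
8 → replaces 15 → [8]
11 → extends → [8, 11]
18 → extends → [8, 11, 18]
14 → replaces 18 → [8, 11, 14]
17 → extends → [8, 11, 14, 17]
21 → extends → [8, 11, 14, 17, 21]
20 → replaces 21 → [8, 11, 14, 17, 20]
24 → extends → [8, 11, 14, 17, 20, 24]
23 → replaces 24 → [8, 11, 14, 17, 20, 23]
27 → extends → [8, 11, 14, 17, 20, 23, 27]
30 → extends → [8, 11, 14, 17, 20, 23, 27, 30]
33 → extends → [8, 11, 14, 17, 20, 23, 27, 30, 33]
36 → extends → [8, 11, 14, 17, 20, 23, 27, 30, 33, 36]
39 → extends → [8, 11, 14, 17, 20, 23, 27, 30, 33, 36, 39]
26 → replaces 27 → [8, 11, 14, 17, 20, 23, 26, 30, 33, 36, 39]
6 → replaces 8 → [6, 11, 14, 17, 20, 23, 26, 30, 33, 36, 39]
Length 11; one witness is 8, 11, 14, 17, 21, 24, 27, 30, 33, 36, 39.

8, 11, 14, 17, 21, 24, 27, 30, 33, 36, 39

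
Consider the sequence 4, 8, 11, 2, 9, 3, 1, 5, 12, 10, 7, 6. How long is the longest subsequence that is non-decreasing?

Track the smallest tail for each achievable length (allowing ties):
4 → extends → [4]
8 → extends → [4, 8]
11 → extends → [4, 8, 11]
2 → replaces 4 → [2, 8, 11]
9 → replaces 11 → [2, 8, 9]
3 → replaces 8 → [2, 3, 9]
1 → replaces 2 → [1, 3, 9]
5 → replaces 9 → [1, 3, 5]
12 → extends → [1, 3, 5, 12]
10 → replaces 12 → [1, 3, 5, 10]
7 → replaces 10 → [1, 3, 5, 7]
6 → replaces 7 → [1, 3, 5, 6]
Four tails, so the longest non-decreasing subsequence has length 4 (e.g. 4, 8, 11, 12).

4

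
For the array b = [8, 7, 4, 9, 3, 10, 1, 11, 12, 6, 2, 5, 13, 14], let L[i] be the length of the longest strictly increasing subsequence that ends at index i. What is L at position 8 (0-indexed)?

5

dp[i] = 1 + max{dp[j] : j<i, b[j]<b[i]} (or 1 if no such j):
i:      0  1  2  3  4  5  6  7  8  9 10 11 12 13
b[i]:   8  7  4  9  3 10  1 11 12  6  2  5 13 14
dp:     1  1  1  2  1  3  1  4  5  2  2  3  6  7
At index 8 the value is 5.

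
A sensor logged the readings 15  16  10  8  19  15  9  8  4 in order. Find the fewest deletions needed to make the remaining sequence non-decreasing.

Fewest deletions = n − (longest non-decreasing subsequence).
i:      1  2  3  4  5  6  7  8  9
a[i]:  15 16 10  8 19 15  9  8  4
dp:     1  2  1  1  3  2  2  2  1
max dp = 3, so deletions = 9 − 3 = 6.

6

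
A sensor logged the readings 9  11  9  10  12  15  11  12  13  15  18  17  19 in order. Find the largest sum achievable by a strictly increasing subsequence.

107

Let S[i] be the best sum of a strictly increasing subsequence ending at i:
i:       1   2   3   4   5   6   7   8   9  10  11  12  13
a[i]:    9  11   9  10  12  15  11  12  13  15  18  17  19
S:       9  20   9  19  32  47  30  42  55  70  88  87 107
Maximum is 107 (e.g. 9 + 10 + 11 + 12 + 13 + 15 + 18 + 19).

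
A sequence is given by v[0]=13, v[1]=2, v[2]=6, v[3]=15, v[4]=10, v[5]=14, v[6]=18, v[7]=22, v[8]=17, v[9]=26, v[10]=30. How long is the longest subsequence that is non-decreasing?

Let dp[i] be the length of the longest such subsequence ending at index i:
i:      0  1  2  3  4  5  6  7  8  9 10
v[i]:  13  2  6 15 10 14 18 22 17 26 30
dp:     1  1  2  3  3  4  5  6  5  7  8
Maximum dp value is 8.

8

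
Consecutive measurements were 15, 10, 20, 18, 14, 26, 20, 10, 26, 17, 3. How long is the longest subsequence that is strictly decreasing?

Let dp[i] be the longest strictly decreasing subsequence ending at i:
i:      1  2  3  4  5  6  7  8  9 10 11
a[i]:  15 10 20 18 14 26 20 10 26 17  3
dp:     1  2  1  2  3  1  2  4  1  3  5
Maximum is 5.

5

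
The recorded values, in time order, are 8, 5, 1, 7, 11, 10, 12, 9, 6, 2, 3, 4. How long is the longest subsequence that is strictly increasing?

Track the smallest tail for each achievable length (strict):
8 → extends → [8]
5 → replaces 8 → [5]
1 → replaces 5 → [1]
7 → extends → [1, 7]
11 → extends → [1, 7, 11]
10 → replaces 11 → [1, 7, 10]
12 → extends → [1, 7, 10, 12]
9 → replaces 10 → [1, 7, 9, 12]
6 → replaces 7 → [1, 6, 9, 12]
2 → replaces 6 → [1, 2, 9, 12]
3 → replaces 9 → [1, 2, 3, 12]
4 → replaces 12 → [1, 2, 3, 4]
Four tails, so the longest strictly increasing subsequence has length 4 (e.g. 5, 7, 11, 12).

4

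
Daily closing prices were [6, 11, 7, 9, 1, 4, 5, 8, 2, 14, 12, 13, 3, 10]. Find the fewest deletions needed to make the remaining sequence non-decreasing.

8

Fewest deletions = n − (longest non-decreasing subsequence).
Patience tails:
6 → extends → [6]
11 → extends → [6, 11]
7 → replaces 11 → [6, 7]
9 → extends → [6, 7, 9]
1 → replaces 6 → [1, 7, 9]
4 → replaces 7 → [1, 4, 9]
5 → replaces 9 → [1, 4, 5]
8 → extends → [1, 4, 5, 8]
2 → replaces 4 → [1, 2, 5, 8]
14 → extends → [1, 2, 5, 8, 14]
12 → replaces 14 → [1, 2, 5, 8, 12]
13 → extends → [1, 2, 5, 8, 12, 13]
3 → replaces 5 → [1, 2, 3, 8, 12, 13]
10 → replaces 12 → [1, 2, 3, 8, 10, 13]
Longest non-decreasing subsequence has length 6, so deletions = 14 − 6 = 8.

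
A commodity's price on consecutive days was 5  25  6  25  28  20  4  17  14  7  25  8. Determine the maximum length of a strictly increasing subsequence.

4

Track the smallest tail for each achievable length (strict):
5 → extends → [5]
25 → extends → [5, 25]
6 → replaces 25 → [5, 6]
25 → extends → [5, 6, 25]
28 → extends → [5, 6, 25, 28]
20 → replaces 25 → [5, 6, 20, 28]
4 → replaces 5 → [4, 6, 20, 28]
17 → replaces 20 → [4, 6, 17, 28]
14 → replaces 17 → [4, 6, 14, 28]
7 → replaces 14 → [4, 6, 7, 28]
25 → replaces 28 → [4, 6, 7, 25]
8 → replaces 25 → [4, 6, 7, 8]
Four tails, so the longest strictly increasing subsequence has length 4 (e.g. 5, 6, 25, 28).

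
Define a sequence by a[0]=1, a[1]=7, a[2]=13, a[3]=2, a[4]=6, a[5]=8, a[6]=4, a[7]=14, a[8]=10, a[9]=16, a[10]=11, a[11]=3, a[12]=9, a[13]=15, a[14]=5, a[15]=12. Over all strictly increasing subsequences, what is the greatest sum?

Let S[i] be the best sum of a strictly increasing subsequence ending at i:
i:      0  1  2  3  4  5  6  7  8  9 10 11 12 13 14 15
a[i]:   1  7 13  2  6  8  4 14 10 16 11  3  9 15  5 12
S:      1  8 21  3  9 17  7 35 27 51 38  6 26 53 12 50
Maximum is 53 (e.g. 1 + 2 + 6 + 8 + 10 + 11 + 15).

53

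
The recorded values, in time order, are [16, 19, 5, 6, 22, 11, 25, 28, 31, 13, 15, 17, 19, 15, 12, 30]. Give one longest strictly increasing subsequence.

Patience tails give the LIS length; then backtrack through the dp parents:
16 → extends → [16]
19 → extends → [16, 19]
5 → replaces 16 → [5, 19]
6 → replaces 19 → [5, 6]
22 → extends → [5, 6, 22]
11 → replaces 22 → [5, 6, 11]
25 → extends → [5, 6, 11, 25]
28 → extends → [5, 6, 11, 25, 28]
31 → extends → [5, 6, 11, 25, 28, 31]
13 → replaces 25 → [5, 6, 11, 13, 28, 31]
15 → replaces 28 → [5, 6, 11, 13, 15, 31]
17 → replaces 31 → [5, 6, 11, 13, 15, 17]
19 → extends → [5, 6, 11, 13, 15, 17, 19]
15 → already a tail → [5, 6, 11, 13, 15, 17, 19]
12 → replaces 13 → [5, 6, 11, 12, 15, 17, 19]
30 → extends → [5, 6, 11, 12, 15, 17, 19, 30]
Length 8; one witness is 5, 6, 11, 13, 15, 17, 19, 30.

5, 6, 11, 13, 15, 17, 19, 30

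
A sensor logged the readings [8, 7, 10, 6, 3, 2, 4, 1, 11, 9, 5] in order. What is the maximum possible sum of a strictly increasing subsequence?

Let S[i] be the best sum of a strictly increasing subsequence ending at i:
i:      1  2  3  4  5  6  7  8  9 10 11
a[i]:   8  7 10  6  3  2  4  1 11  9  5
S:      8  7 18  6  3  2  7  1 29 17 12
Maximum is 29 (e.g. 8 + 10 + 11).

29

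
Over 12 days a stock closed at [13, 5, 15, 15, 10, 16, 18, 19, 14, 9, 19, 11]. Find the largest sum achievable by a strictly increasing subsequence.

81

Let S[i] be the best sum of a strictly increasing subsequence ending at i:
i:      1  2  3  4  5  6  7  8  9 10 11 12
a[i]:  13  5 15 15 10 16 18 19 14  9 19 11
S:     13  5 28 28 15 44 62 81 29 14 81 26
Maximum is 81 (e.g. 13 + 15 + 16 + 18 + 19).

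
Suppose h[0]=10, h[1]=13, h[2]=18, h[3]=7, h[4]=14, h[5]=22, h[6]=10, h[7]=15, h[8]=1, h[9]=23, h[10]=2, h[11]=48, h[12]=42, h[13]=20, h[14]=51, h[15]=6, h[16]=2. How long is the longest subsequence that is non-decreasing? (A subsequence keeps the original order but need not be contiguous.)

Let dp[i] be the length of the longest such subsequence ending at index i:
i:      0  1  2  3  4  5  6  7  8  9 10 11 12 13 14 15 16
h[i]:  10 13 18  7 14 22 10 15  1 23  2 48 42 20 51  6  2
dp:     1  2  3  1  3  4  2  4  1  5  2  6  6  5  7  3  3
Maximum dp value is 7.

7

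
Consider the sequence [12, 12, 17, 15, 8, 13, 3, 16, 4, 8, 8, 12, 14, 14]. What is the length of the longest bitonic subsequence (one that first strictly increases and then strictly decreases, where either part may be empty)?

inc[i] = longest strictly increasing subsequence ending at i; dec[i] = longest strictly decreasing subsequence starting at i:
i:      1  2  3  4  5  6  7  8  9 10 11 12 13 14
a[i]:  12 12 17 15  8 13  3 16  4  8  8 12 14 14
inc:    1  1  2  2  1  2  1  3  2  3  3  4  5  5
dec:    3  3  4  3  2  2  1  2  1  1  1  1  1  1
Best peak at i=3 (value 17): inc=2, dec=4, length 2+4−1 = 5.

5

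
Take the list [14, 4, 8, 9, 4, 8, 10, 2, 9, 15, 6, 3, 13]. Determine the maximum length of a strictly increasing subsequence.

5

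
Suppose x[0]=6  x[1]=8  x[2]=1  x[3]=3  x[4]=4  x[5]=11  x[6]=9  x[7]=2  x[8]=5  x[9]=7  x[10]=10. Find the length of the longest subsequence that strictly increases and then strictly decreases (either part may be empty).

inc[i] = longest strictly increasing subsequence ending at i; dec[i] = longest strictly decreasing subsequence starting at i:
i:      0  1  2  3  4  5  6  7  8  9 10
x[i]:   6  8  1  3  4 11  9  2  5  7 10
inc:    1  2  1  2  3  4  4  2  4  5  6
dec:    3  3  1  2  2  3  2  1  1  1  1
Best peak at i=5 (value 11): inc=4, dec=3, length 4+3−1 = 6.

6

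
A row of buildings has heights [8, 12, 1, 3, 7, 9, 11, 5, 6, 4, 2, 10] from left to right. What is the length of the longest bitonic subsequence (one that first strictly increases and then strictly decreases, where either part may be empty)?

8

inc[i] = longest strictly increasing subsequence ending at i; dec[i] = longest strictly decreasing subsequence starting at i:
i:      1  2  3  4  5  6  7  8  9 10 11 12
a[i]:   8 12  1  3  7  9 11  5  6  4  2 10
inc:    1  2  1  2  3  4  5  3  4  3  2  5
dec:    5  5  1  2  4  4  4  3  3  2  1  1
Best peak at i=7 (value 11): inc=5, dec=4, length 5+4−1 = 8.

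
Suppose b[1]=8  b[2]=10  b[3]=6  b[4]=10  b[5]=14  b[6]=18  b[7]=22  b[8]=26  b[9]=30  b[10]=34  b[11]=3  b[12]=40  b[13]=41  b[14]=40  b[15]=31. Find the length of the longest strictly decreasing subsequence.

3

Let dp[i] be the longest strictly decreasing subsequence ending at i:
i:      1  2  3  4  5  6  7  8  9 10 11 12 13 14 15
b[i]:   8 10  6 10 14 18 22 26 30 34  3 40 41 40 31
dp:     1  1  2  1  1  1  1  1  1  1  3  1  1  2  3
Maximum is 3.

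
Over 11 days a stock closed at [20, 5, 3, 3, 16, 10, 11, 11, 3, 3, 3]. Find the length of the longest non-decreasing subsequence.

5

Track the smallest tail for each achievable length (allowing ties):
20 → extends → [20]
5 → replaces 20 → [5]
3 → replaces 5 → [3]
3 → extends → [3, 3]
16 → extends → [3, 3, 16]
10 → replaces 16 → [3, 3, 10]
11 → extends → [3, 3, 10, 11]
11 → extends → [3, 3, 10, 11, 11]
3 → replaces 10 → [3, 3, 3, 11, 11]
3 → replaces 11 → [3, 3, 3, 3, 11]
3 → replaces 11 → [3, 3, 3, 3, 3]
Five tails, so the longest non-decreasing subsequence has length 5 (e.g. 3, 3, 10, 11, 11).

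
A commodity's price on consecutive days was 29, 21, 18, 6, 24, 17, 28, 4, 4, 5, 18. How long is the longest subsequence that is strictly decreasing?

Negate each value so 'decreasing' becomes 'increasing', then run patience tails on the negated sequence:
-29 → extends → [-29]
-21 → extends → [-29, -21]
-18 → extends → [-29, -21, -18]
-6 → extends → [-29, -21, -18, -6]
-24 → replaces -21 → [-29, -24, -18, -6]
-17 → replaces -6 → [-29, -24, -18, -17]
-28 → replaces -24 → [-29, -28, -18, -17]
-4 → extends → [-29, -28, -18, -17, -4]
-4 → already a tail → [-29, -28, -18, -17, -4]
-5 → replaces -4 → [-29, -28, -18, -17, -5]
-18 → already a tail → [-29, -28, -18, -17, -5]
Five tails, so the longest strictly decreasing subsequence of the original has length 5.

5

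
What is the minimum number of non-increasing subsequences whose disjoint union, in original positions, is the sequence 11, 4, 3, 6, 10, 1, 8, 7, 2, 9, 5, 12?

Place each on the leftmost legal pile:
11 → new pile 1 (tops now [11])
4 → pile 1 (tops now [4])
3 → pile 1 (tops now [3])
6 → new pile 2 (tops now [3, 6])
10 → new pile 3 (tops now [3, 6, 10])
1 → pile 1 (tops now [1, 6, 10])
8 → pile 3 (tops now [1, 6, 8])
7 → pile 3 (tops now [1, 6, 7])
2 → pile 2 (tops now [1, 2, 7])
9 → new pile 4 (tops now [1, 2, 7, 9])
5 → pile 3 (tops now [1, 2, 5, 9])
12 → new pile 5 (tops now [1, 2, 5, 9, 12])
Five piles.

5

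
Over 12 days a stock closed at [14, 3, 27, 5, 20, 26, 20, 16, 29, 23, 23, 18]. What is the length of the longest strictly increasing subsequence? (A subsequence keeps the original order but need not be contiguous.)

5

Track the smallest tail for each achievable length (strict):
14 → extends → [14]
3 → replaces 14 → [3]
27 → extends → [3, 27]
5 → replaces 27 → [3, 5]
20 → extends → [3, 5, 20]
26 → extends → [3, 5, 20, 26]
20 → already a tail → [3, 5, 20, 26]
16 → replaces 20 → [3, 5, 16, 26]
29 → extends → [3, 5, 16, 26, 29]
23 → replaces 26 → [3, 5, 16, 23, 29]
23 → already a tail → [3, 5, 16, 23, 29]
18 → replaces 23 → [3, 5, 16, 18, 29]
Five tails, so the longest strictly increasing subsequence has length 5 (e.g. 3, 5, 20, 26, 29).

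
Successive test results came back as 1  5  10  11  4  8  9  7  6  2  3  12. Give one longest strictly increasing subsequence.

1, 5, 10, 11, 12

Patience tails give the LIS length; then backtrack through the dp parents:
1 → extends → [1]
5 → extends → [1, 5]
10 → extends → [1, 5, 10]
11 → extends → [1, 5, 10, 11]
4 → replaces 5 → [1, 4, 10, 11]
8 → replaces 10 → [1, 4, 8, 11]
9 → replaces 11 → [1, 4, 8, 9]
7 → replaces 8 → [1, 4, 7, 9]
6 → replaces 7 → [1, 4, 6, 9]
2 → replaces 4 → [1, 2, 6, 9]
3 → replaces 6 → [1, 2, 3, 9]
12 → extends → [1, 2, 3, 9, 12]
Length 5; one witness is 1, 5, 10, 11, 12.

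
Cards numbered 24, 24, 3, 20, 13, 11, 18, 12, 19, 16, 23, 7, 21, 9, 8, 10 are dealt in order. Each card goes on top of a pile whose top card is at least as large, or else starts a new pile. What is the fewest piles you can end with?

The minimum number of non-increasing subsequences covering a sequence equals the length of its longest strictly increasing subsequence.
LIS length is 5 (e.g. 3, 13, 18, 19, 23), so 5 piles are needed.

5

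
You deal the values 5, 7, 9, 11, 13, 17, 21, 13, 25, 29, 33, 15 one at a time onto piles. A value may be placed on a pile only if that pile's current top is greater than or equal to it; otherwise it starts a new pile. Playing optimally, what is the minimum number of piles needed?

10

Place each on the leftmost legal pile:
5 → new pile 1 (tops now [5])
7 → new pile 2 (tops now [5, 7])
9 → new pile 3 (tops now [5, 7, 9])
11 → new pile 4 (tops now [5, 7, 9, 11])
13 → new pile 5 (tops now [5, 7, 9, 11, 13])
17 → new pile 6 (tops now [5, 7, 9, 11, 13, 17])
21 → new pile 7 (tops now [5, 7, 9, 11, 13, 17, 21])
13 → pile 5 (tops now [5, 7, 9, 11, 13, 17, 21])
25 → new pile 8 (tops now [5, 7, 9, 11, 13, 17, 21, 25])
29 → new pile 9 (tops now [5, 7, 9, 11, 13, 17, 21, 25, 29])
33 → new pile 10 (tops now [5, 7, 9, 11, 13, 17, 21, 25, 29, 33])
15 → pile 6 (tops now [5, 7, 9, 11, 13, 15, 21, 25, 29, 33])
Ten piles.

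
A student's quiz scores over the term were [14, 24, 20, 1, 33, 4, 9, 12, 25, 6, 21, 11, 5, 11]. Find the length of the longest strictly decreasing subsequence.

Negate each value so 'decreasing' becomes 'increasing', then run patience tails on the negated sequence:
-14 → extends → [-14]
-24 → replaces -14 → [-24]
-20 → extends → [-24, -20]
-1 → extends → [-24, -20, -1]
-33 → replaces -24 → [-33, -20, -1]
-4 → replaces -1 → [-33, -20, -4]
-9 → replaces -4 → [-33, -20, -9]
-12 → replaces -9 → [-33, -20, -12]
-25 → replaces -20 → [-33, -25, -12]
-6 → extends → [-33, -25, -12, -6]
-21 → replaces -12 → [-33, -25, -21, -6]
-11 → replaces -6 → [-33, -25, -21, -11]
-5 → extends → [-33, -25, -21, -11, -5]
-11 → already a tail → [-33, -25, -21, -11, -5]
Five tails, so the longest strictly decreasing subsequence of the original has length 5.

5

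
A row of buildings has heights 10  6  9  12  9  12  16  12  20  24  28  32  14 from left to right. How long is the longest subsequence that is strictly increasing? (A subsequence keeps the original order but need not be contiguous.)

8

Track the smallest tail for each achievable length (strict):
10 → extends → [10]
6 → replaces 10 → [6]
9 → extends → [6, 9]
12 → extends → [6, 9, 12]
9 → already a tail → [6, 9, 12]
12 → already a tail → [6, 9, 12]
16 → extends → [6, 9, 12, 16]
12 → already a tail → [6, 9, 12, 16]
20 → extends → [6, 9, 12, 16, 20]
24 → extends → [6, 9, 12, 16, 20, 24]
28 → extends → [6, 9, 12, 16, 20, 24, 28]
32 → extends → [6, 9, 12, 16, 20, 24, 28, 32]
14 → replaces 16 → [6, 9, 12, 14, 20, 24, 28, 32]
Eight tails, so the longest strictly increasing subsequence has length 8 (e.g. 6, 9, 12, 16, 20, 24, 28, 32).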